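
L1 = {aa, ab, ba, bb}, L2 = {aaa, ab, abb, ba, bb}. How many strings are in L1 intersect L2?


L1 = {aa, ab, ba, bb}
L2 = {aaa, ab, abb, ba, bb}
Checking each string in L1 against L2:
  'aa': in L2? No
  'ab': in L2? Yes
  'ba': in L2? Yes
  'bb': in L2? Yes
Intersection = {ab, ba, bb}
|L1 ∩ L2| = 3

3


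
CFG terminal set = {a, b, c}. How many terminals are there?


Terminal symbols: a, b, c
Counting each: a (#1), b (#2), c (#3)
Total = 3

3


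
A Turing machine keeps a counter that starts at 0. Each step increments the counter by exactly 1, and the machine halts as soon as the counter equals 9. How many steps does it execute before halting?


Counter starts at 0. Counting sequence:
  Step 1: counter = 1
  Step 2: counter = 2
  Step 3: counter = 3
  Step 4: counter = 4
  Step 5: counter = 5
  Step 6: counter = 6
  ...
  Step 9: counter = 9
Counter reached 9 -> halt
Total steps = 9

9


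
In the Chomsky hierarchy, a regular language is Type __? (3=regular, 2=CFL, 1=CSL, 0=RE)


Chomsky hierarchy levels:
  Type 3: Regular (DFA/NFA/regex)
  Type 2: Context-free (PDA)
  Type 1: Context-sensitive
  Type 0: Recursively enumerable (TM)
'regular' corresponds to Type 3

3


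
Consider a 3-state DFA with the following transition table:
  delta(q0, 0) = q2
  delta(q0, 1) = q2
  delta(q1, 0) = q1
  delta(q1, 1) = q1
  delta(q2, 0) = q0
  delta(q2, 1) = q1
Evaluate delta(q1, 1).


Looking up transition function:
delta(q1, 1) in the table
Row: q1, Column: 1
Result: q1

q1


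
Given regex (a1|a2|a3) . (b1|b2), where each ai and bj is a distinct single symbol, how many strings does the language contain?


First group: 3 alternatives
Second group: 2 alternatives
Concatenation: each choice from group 1 pairs with each from group 2
Total = 3 x 2 = 6

6


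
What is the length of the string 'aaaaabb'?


String: 'aaaaabb'
Counting characters:
  'a' appears 5 time(s)
  'b' appears 2 time(s)
Total length = 5 + 2 = 7

7


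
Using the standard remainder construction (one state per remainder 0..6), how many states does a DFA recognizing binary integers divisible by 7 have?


Divisibility by 7 is tracked via the remainder mod 7: 0, 1, ..., 6
The construction assigns one state to each remainder
Number of remainders = 7

7


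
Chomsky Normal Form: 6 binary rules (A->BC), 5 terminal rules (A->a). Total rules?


CNF allows two rule forms:
  A -> BC (binary): 6 rules
  A -> a (terminal): 5 rules
Total = 6 + 5 = 11

11


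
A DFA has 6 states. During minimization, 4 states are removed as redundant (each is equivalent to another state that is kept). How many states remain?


Original DFA: 6 states
Redundant states removed: 4
Minimized states = original - removed
= 6 - 4
= 2

2


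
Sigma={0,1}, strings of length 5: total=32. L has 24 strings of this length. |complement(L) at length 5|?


Alphabet: {0,1}
String length: 5
Total strings of length 5 = 2^5 = 32
Strings in L = 24
Complement = total - |L|
= 32 - 24
= 8

8


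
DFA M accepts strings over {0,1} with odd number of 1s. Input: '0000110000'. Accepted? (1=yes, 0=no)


DFA has 2 states: q_even (start, accept=no) and q_odd
Processing string '0000110000' character by character:
  Position 0: read '0', 1-count=0 -> q_even (no change)
  Position 1: read '0', 1-count=0 -> q_even (no change)
  Position 2: read '0', 1-count=0 -> q_even (no change)
  Position 3: read '0', 1-count=0 -> q_even (no change)
  Position 4: read '1', 1-count=1 -> q_odd
  Position 5: read '1', 1-count=2 -> q_even
  Position 6: read '0', 1-count=2 -> q_even (no change)
  Position 7: read '0', 1-count=2 -> q_even (no change)
  Position 8: read '0', 1-count=2 -> q_even (no change)
  Position 9: read '0', 1-count=2 -> q_even (no change)
Final state: q_even, total 1s = 2 (even); the DFA requires an odd count -> reject

0


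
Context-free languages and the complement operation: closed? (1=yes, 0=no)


CFL closure properties:
  Closed under: union, concatenation, Kleene star
  NOT closed under: intersection, complement
Operation 'complement' is in not-closed list -> No (not closed)

0


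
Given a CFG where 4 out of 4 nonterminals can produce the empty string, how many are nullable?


Nonterminals: {S, A, B, C}
A nonterminal is nullable if it can derive epsilon
Counting nullable nonterminals: 4
Total nullable = 4

4


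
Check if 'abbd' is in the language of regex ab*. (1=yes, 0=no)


Pattern: ab*
String: 'abbd'
Pattern requires: exactly one 'a' followed by zero or more 'b's
First char is 'a' -> OK
Rest 'bbd': all b's? No
Result: 0

0


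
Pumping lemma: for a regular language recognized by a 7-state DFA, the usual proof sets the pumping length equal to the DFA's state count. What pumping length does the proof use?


Pumping lemma for regular languages (standard proof):
Take p = |Q|, the number of DFA states.
Any string of length >= |Q| passes through |Q|+1 states while reading its first |Q| symbols,
so by pigeonhole some state repeats, giving the loop that can be pumped.
Here |Q| = 7
Therefore the proof uses p = 7

7


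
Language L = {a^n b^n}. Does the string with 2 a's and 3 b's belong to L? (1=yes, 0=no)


Language requires equal numbers of a's and b's
PDA pushes for each 'a', pops for each 'b'
Number of a's = 2
Number of b's = 3
2 != 3 -> Reject

0


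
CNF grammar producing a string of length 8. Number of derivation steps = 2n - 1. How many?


Chomsky Normal Form derivation:
String length n = 8
Each step either:
  - Splits a nonterminal into two (n-1 such steps)
  - Converts a nonterminal to terminal (n such steps)
Total = (n-1) + n = 2n - 1
= 2(8) - 1
= 16 - 1
= 15

15


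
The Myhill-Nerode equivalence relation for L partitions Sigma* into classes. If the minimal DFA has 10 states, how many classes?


Myhill-Nerode theorem:
Number of equivalence classes = number of states in minimal DFA
Minimal DFA states = 10
Therefore equivalence classes = 10

10


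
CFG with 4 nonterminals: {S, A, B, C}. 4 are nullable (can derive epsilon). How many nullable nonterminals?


Nonterminals: {S, A, B, C}
A nonterminal is nullable if it can derive epsilon
Counting nullable nonterminals: 4
Total nullable = 4

4


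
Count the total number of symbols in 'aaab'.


String: 'aaab'
Counting characters:
  'a' appears 3 time(s)
  'b' appears 1 time(s)
Total length = 3 + 1 = 4

4


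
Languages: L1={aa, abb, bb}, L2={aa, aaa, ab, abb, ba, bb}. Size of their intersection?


L1 = {aa, abb, bb}
L2 = {aa, aaa, ab, abb, ba, bb}
Checking each string in L1 against L2:
  'aa': in L2? Yes
  'abb': in L2? Yes
  'bb': in L2? Yes
Intersection = {aa, abb, bb}
|L1 ∩ L2| = 3

3


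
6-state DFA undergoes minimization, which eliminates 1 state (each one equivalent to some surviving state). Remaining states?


Original DFA: 6 states
Redundant states removed: 1
Minimized states = original - removed
= 6 - 1
= 5

5


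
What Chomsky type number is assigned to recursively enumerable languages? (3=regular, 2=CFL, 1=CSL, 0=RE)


Chomsky hierarchy levels:
  Type 3: Regular (DFA/NFA/regex)
  Type 2: Context-free (PDA)
  Type 1: Context-sensitive
  Type 0: Recursively enumerable (TM)
'recursively enumerable' corresponds to Type 0

0


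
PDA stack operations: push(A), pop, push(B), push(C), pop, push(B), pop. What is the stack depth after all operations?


Tracing stack operations:
  push(A) -> stack = [A], depth=1
  pop -> removed A, stack = [], depth=0
  push(B) -> stack = [B], depth=1
  push(C) -> stack = [B,C], depth=2
  pop -> removed C, stack = [B], depth=1
  push(B) -> stack = [B,B], depth=2
  pop -> removed B, stack = [B], depth=1
Final depth = 1

1


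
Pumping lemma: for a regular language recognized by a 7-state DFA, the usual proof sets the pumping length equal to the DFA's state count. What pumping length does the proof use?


Pumping lemma for regular languages (standard proof):
Take p = |Q|, the number of DFA states.
Any string of length >= |Q| passes through |Q|+1 states while reading its first |Q| symbols,
so by pigeonhole some state repeats, giving the loop that can be pumped.
Here |Q| = 7
Therefore the proof uses p = 7

7


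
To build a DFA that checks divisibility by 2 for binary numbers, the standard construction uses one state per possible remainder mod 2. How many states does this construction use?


Divisibility by 2 is tracked via the remainder mod 2: 0, 1, ..., 1
The construction assigns one state to each remainder
Number of remainders = 2

2


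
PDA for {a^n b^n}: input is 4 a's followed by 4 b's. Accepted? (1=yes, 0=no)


Language requires equal numbers of a's and b's
PDA pushes for each 'a', pops for each 'b'
Number of a's = 4
Number of b's = 4
4 == 4 -> Accept

1


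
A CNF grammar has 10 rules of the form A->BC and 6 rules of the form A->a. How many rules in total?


CNF allows two rule forms:
  A -> BC (binary): 10 rules
  A -> a (terminal): 6 rules
Total = 10 + 6 = 16

16


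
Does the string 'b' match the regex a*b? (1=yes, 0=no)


Pattern: a*b
String: 'b'
Pattern requires: zero or more 'a's followed by exactly one 'b'
Found 0 leading 'a's
Remaining: 'b'
Remaining is exactly 'b' -> match
Result: 1

1


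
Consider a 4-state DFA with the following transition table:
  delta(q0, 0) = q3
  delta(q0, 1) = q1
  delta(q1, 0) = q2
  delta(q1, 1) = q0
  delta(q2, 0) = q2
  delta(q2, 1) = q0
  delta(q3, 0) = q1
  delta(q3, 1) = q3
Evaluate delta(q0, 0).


Looking up transition function:
delta(q0, 0) in the table
Row: q0, Column: 0
Result: q3

q3


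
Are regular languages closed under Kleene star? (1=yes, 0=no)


Regular languages are closed under:
- Union (DFA product construction)
- Intersection (DFA product construction)
- Complement (swap accept/reject states)
- Concatenation (NFA construction)
- Kleene star (NFA construction)
Kleene star is in this list
Therefore: closed

1


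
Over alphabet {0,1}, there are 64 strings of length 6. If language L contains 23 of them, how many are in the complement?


Alphabet: {0,1}
String length: 6
Total strings of length 6 = 2^6 = 64
Strings in L = 23
Complement = total - |L|
= 64 - 23
= 41

41


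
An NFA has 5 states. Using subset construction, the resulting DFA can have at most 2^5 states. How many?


NFA has 5 states
Subset construction: each DFA state = subset of NFA states
Maximum subsets = 2^5
2^5 = 32

32


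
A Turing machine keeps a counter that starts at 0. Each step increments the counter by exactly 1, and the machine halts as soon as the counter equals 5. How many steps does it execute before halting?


Counter starts at 0. Counting sequence:
  Step 1: counter = 1
  Step 2: counter = 2
  Step 3: counter = 3
  Step 4: counter = 4
  Step 5: counter = 5
Counter reached 5 -> halt
Total steps = 5

5


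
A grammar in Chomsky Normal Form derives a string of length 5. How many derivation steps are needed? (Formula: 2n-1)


Chomsky Normal Form derivation:
String length n = 5
Each step either:
  - Splits a nonterminal into two (n-1 such steps)
  - Converts a nonterminal to terminal (n such steps)
Total = (n-1) + n = 2n - 1
= 2(5) - 1
= 10 - 1
= 9

9


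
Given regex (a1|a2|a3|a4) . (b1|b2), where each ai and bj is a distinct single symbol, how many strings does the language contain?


First group: 4 alternatives
Second group: 2 alternatives
Concatenation: each choice from group 1 pairs with each from group 2
Total = 4 x 2 = 8

8


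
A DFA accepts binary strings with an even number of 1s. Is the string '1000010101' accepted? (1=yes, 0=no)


DFA has 2 states: q_even (start, accept=yes) and q_odd
Processing string '1000010101' character by character:
  Position 0: read '1', 1-count=1 -> q_odd
  Position 1: read '0', 1-count=1 -> q_odd (no change)
  Position 2: read '0', 1-count=1 -> q_odd (no change)
  Position 3: read '0', 1-count=1 -> q_odd (no change)
  Position 4: read '0', 1-count=1 -> q_odd (no change)
  Position 5: read '1', 1-count=2 -> q_even
  Position 6: read '0', 1-count=2 -> q_even (no change)
  Position 7: read '1', 1-count=3 -> q_odd
  Position 8: read '0', 1-count=3 -> q_odd (no change)
  Position 9: read '1', 1-count=4 -> q_even
Final state: q_even, total 1s = 4 (even); the DFA requires an even count -> accept

1


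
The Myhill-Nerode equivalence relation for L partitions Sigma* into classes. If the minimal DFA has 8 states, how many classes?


Myhill-Nerode theorem:
Number of equivalence classes = number of states in minimal DFA
Minimal DFA states = 8
Therefore equivalence classes = 8

8


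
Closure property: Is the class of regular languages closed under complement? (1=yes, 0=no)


Regular languages are closed under all standard operations:
- Union: Yes (product construction)
- Intersection: Yes (product construction)
- Complement: Yes (swap accept/reject)
- Concatenation: Yes (NFA construction)
Operation: complement -> Closed

1


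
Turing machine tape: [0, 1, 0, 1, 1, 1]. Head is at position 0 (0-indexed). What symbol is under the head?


Tape: [0, 1, 0, 1, 1, 1]
Positions: 0 1 2 3 4 5
Values:    0 1 0 1 1 1
Head at position 0
tape[0] = 0

0


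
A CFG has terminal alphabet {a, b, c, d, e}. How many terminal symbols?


Terminal symbols: a, b, c, d, e
Counting each: a (#1), b (#2), c (#3), d (#4), e (#5)
Total = 5

5


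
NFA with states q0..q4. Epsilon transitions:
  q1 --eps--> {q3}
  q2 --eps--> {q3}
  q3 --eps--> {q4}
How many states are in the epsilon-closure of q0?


Starting from q0
Initialize closure = {q0}
q0 has no outgoing epsilon transitions -> nothing to add
Final closure: {q0}
Size = 1

1


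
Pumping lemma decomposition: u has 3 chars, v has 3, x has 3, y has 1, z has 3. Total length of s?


|s| = |u| + |v| + |x| + |y| + |z|
= 3 + 3 + 3 + 1 + 3
= 6 + 3 + 4
= 9 + 4
= 13

13


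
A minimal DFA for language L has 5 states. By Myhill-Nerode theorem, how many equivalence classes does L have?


Myhill-Nerode theorem:
Number of equivalence classes = number of states in minimal DFA
Minimal DFA states = 5
Therefore equivalence classes = 5

5


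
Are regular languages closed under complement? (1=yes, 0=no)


Regular languages are closed under:
- Union (DFA product construction)
- Intersection (DFA product construction)
- Complement (swap accept/reject states)
- Concatenation (NFA construction)
- Kleene star (NFA construction)
complement is in this list
Therefore: closed

1


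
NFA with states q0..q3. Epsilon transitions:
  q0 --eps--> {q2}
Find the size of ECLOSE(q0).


Starting from q0
Initialize closure = {q0}
Follow epsilon from q0 -> add q2
Final closure: {q0, q2}
Size = 2

2


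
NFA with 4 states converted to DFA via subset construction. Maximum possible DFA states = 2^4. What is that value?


NFA has 4 states
Subset construction: each DFA state = subset of NFA states
Maximum subsets = 2^4
2^4 = 16

16


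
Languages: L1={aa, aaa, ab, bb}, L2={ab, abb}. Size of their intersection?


L1 = {aa, aaa, ab, bb}
L2 = {ab, abb}
Checking each string in L1 against L2:
  'aa': in L2? No
  'aaa': in L2? No
  'ab': in L2? Yes
  'bb': in L2? No
Intersection = {ab}
|L1 ∩ L2| = 1

1


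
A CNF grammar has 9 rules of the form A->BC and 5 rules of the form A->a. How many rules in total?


CNF allows two rule forms:
  A -> BC (binary): 9 rules
  A -> a (terminal): 5 rules
Total = 9 + 5 = 14

14


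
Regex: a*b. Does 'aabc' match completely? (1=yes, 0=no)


Pattern: a*b
String: 'aabc'
Pattern requires: zero or more 'a's followed by exactly one 'b'
Found 2 leading 'a's
Remaining: 'bc'
Remaining is not 'b' -> no match
Result: 0

0


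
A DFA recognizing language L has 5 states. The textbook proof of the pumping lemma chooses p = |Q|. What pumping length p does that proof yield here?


Pumping lemma for regular languages (standard proof):
Take p = |Q|, the number of DFA states.
Any string of length >= |Q| passes through |Q|+1 states while reading its first |Q| symbols,
so by pigeonhole some state repeats, giving the loop that can be pumped.
Here |Q| = 5
Therefore the proof uses p = 5

5


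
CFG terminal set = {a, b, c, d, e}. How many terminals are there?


Terminal symbols: a, b, c, d, e
Counting each: a (#1), b (#2), c (#3), d (#4), e (#5)
Total = 5

5


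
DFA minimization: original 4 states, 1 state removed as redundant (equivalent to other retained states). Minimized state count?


Original DFA: 4 states
Redundant states removed: 1
Minimized states = original - removed
= 4 - 1
= 3

3


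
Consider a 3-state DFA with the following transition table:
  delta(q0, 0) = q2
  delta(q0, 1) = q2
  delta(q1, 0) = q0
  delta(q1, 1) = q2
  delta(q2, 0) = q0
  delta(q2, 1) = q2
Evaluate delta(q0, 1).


Looking up transition function:
delta(q0, 1) in the table
Row: q0, Column: 1
Result: q2

q2


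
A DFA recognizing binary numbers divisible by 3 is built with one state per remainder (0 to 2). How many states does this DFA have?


Divisibility by 3 is tracked via the remainder mod 3: 0, 1, ..., 2
The construction assigns one state to each remainder
Number of remainders = 3

3


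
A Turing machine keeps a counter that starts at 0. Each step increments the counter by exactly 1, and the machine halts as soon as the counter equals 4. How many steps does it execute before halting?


Counter starts at 0. Counting sequence:
  Step 1: counter = 1
  Step 2: counter = 2
  Step 3: counter = 3
  Step 4: counter = 4
Counter reached 4 -> halt
Total steps = 4

4


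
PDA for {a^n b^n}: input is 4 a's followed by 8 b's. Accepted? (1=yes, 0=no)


Language requires equal numbers of a's and b's
PDA pushes for each 'a', pops for each 'b'
Number of a's = 4
Number of b's = 8
4 != 8 -> Reject

0


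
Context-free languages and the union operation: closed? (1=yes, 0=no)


CFL closure properties:
  Closed under: union, concatenation, Kleene star
  NOT closed under: intersection, complement
Operation 'union' is in closed list -> Yes (closed)

1


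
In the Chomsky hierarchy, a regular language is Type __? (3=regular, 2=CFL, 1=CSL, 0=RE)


Chomsky hierarchy levels:
  Type 3: Regular (DFA/NFA/regex)
  Type 2: Context-free (PDA)
  Type 1: Context-sensitive
  Type 0: Recursively enumerable (TM)
'regular' corresponds to Type 3

3


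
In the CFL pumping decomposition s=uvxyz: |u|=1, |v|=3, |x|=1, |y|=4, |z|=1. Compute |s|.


|s| = |u| + |v| + |x| + |y| + |z|
= 1 + 3 + 1 + 4 + 1
= 4 + 1 + 5
= 5 + 5
= 10

10


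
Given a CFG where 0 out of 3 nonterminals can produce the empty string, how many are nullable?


Nonterminals: {S, A, B}
A nonterminal is nullable if it can derive epsilon
Counting nullable nonterminals: 0
Total nullable = 0

0


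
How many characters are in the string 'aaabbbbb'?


String: 'aaabbbbb'
Counting characters:
  'a' appears 3 time(s)
  'b' appears 5 time(s)
Total length = 3 + 5 = 8

8


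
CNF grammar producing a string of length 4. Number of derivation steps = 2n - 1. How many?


Chomsky Normal Form derivation:
String length n = 4
Each step either:
  - Splits a nonterminal into two (n-1 such steps)
  - Converts a nonterminal to terminal (n such steps)
Total = (n-1) + n = 2n - 1
= 2(4) - 1
= 8 - 1
= 7

7


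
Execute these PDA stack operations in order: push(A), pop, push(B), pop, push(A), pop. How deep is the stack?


Tracing stack operations:
  push(A) -> stack = [A], depth=1
  pop -> removed A, stack = [], depth=0
  push(B) -> stack = [B], depth=1
  pop -> removed B, stack = [], depth=0
  push(A) -> stack = [A], depth=1
  pop -> removed A, stack = [], depth=0
Final depth = 0

0


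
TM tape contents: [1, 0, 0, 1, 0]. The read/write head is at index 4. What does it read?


Tape: [1, 0, 0, 1, 0]
Positions: 0 1 2 3 4
Values:    1 0 0 1 0
Head at position 4
tape[4] = 0

0


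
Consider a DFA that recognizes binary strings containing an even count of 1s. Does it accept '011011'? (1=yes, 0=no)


DFA has 2 states: q_even (start, accept=yes) and q_odd
Processing string '011011' character by character:
  Position 0: read '0', 1-count=0 -> q_even (no change)
  Position 1: read '1', 1-count=1 -> q_odd
  Position 2: read '1', 1-count=2 -> q_even
  Position 3: read '0', 1-count=2 -> q_even (no change)
  Position 4: read '1', 1-count=3 -> q_odd
  Position 5: read '1', 1-count=4 -> q_even
Final state: q_even, total 1s = 4 (even); the DFA requires an even count -> accept

1


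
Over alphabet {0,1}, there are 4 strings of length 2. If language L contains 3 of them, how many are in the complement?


Alphabet: {0,1}
String length: 2
Total strings of length 2 = 2^2 = 4
Strings in L = 3
Complement = total - |L|
= 4 - 3
= 1

1


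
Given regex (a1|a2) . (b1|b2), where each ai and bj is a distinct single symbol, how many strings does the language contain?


First group: 2 alternatives
Second group: 2 alternatives
Concatenation: each choice from group 1 pairs with each from group 2
Total = 2 x 2 = 4

4


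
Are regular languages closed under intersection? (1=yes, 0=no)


Regular languages are closed under:
- Union (DFA product construction)
- Intersection (DFA product construction)
- Complement (swap accept/reject states)
- Concatenation (NFA construction)
- Kleene star (NFA construction)
intersection is in this list
Therefore: closed

1


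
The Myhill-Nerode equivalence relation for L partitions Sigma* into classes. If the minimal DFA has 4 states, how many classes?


Myhill-Nerode theorem:
Number of equivalence classes = number of states in minimal DFA
Minimal DFA states = 4
Therefore equivalence classes = 4

4


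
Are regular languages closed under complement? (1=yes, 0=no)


Regular languages are closed under all standard operations:
- Union: Yes (product construction)
- Intersection: Yes (product construction)
- Complement: Yes (swap accept/reject)
- Concatenation: Yes (NFA construction)
Operation: complement -> Closed

1


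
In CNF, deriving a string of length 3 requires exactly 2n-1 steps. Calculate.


Chomsky Normal Form derivation:
String length n = 3
Each step either:
  - Splits a nonterminal into two (n-1 such steps)
  - Converts a nonterminal to terminal (n such steps)
Total = (n-1) + n = 2n - 1
= 2(3) - 1
= 6 - 1
= 5

5


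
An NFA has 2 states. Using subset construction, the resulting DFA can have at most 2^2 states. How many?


NFA has 2 states
Subset construction: each DFA state = subset of NFA states
Maximum subsets = 2^2
2^2 = 4

4


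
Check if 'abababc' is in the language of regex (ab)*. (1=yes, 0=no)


Pattern: (ab)*
String: 'abababc'
Pattern requires: zero or more repetitions of 'ab'
Length 7 is odd -> cannot be (ab)* -> no match
Result: 0

0


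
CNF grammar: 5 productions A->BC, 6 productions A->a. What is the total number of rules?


CNF allows two rule forms:
  A -> BC (binary): 5 rules
  A -> a (terminal): 6 rules
Total = 5 + 6 = 11

11


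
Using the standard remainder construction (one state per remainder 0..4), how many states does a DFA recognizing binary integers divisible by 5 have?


Divisibility by 5 is tracked via the remainder mod 5: 0, 1, ..., 4
The construction assigns one state to each remainder
Number of remainders = 5

5


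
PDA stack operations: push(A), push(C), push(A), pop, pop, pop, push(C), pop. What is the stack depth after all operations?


Tracing stack operations:
  push(A) -> stack = [A], depth=1
  push(C) -> stack = [A,C], depth=2
  push(A) -> stack = [A,C,A], depth=3
  pop -> removed A, stack = [A,C], depth=2
  pop -> removed C, stack = [A], depth=1
  pop -> removed A, stack = [], depth=0
  push(C) -> stack = [C], depth=1
  pop -> removed C, stack = [], depth=0
Final depth = 0

0


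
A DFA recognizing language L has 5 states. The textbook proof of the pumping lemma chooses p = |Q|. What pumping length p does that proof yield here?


Pumping lemma for regular languages (standard proof):
Take p = |Q|, the number of DFA states.
Any string of length >= |Q| passes through |Q|+1 states while reading its first |Q| symbols,
so by pigeonhole some state repeats, giving the loop that can be pumped.
Here |Q| = 5
Therefore the proof uses p = 5

5


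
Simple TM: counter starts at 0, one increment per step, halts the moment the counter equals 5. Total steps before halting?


Counter starts at 0. Counting sequence:
  Step 1: counter = 1
  Step 2: counter = 2
  Step 3: counter = 3
  Step 4: counter = 4
  Step 5: counter = 5
Counter reached 5 -> halt
Total steps = 5

5


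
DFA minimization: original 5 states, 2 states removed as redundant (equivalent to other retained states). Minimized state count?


Original DFA: 5 states
Redundant states removed: 2
Minimized states = original - removed
= 5 - 2
= 3

3


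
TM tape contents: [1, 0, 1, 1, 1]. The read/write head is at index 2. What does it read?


Tape: [1, 0, 1, 1, 1]
Positions: 0 1 2 3 4
Values:    1 0 1 1 1
Head at position 2
tape[2] = 1

1


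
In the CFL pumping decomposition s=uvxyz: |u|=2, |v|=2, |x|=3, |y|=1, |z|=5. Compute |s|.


|s| = |u| + |v| + |x| + |y| + |z|
= 2 + 2 + 3 + 1 + 5
= 4 + 3 + 6
= 7 + 6
= 13

13


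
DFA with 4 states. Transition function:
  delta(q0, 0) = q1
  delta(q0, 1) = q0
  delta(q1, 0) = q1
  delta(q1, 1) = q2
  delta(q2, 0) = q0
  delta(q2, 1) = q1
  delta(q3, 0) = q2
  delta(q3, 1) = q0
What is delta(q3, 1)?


Looking up transition function:
delta(q3, 1) in the table
Row: q3, Column: 1
Result: q0

q0


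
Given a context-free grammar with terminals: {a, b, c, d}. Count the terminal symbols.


Terminal symbols: a, b, c, d
Counting each: a (#1), b (#2), c (#3), d (#4)
Total = 4

4


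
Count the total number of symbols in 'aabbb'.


String: 'aabbb'
Counting characters:
  'a' appears 2 time(s)
  'b' appears 3 time(s)
Total length = 2 + 3 = 5

5


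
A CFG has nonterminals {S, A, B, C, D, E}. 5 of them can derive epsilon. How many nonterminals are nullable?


Nonterminals: {S, A, B, C, D, E}
A nonterminal is nullable if it can derive epsilon
Counting nullable nonterminals: 5
Total nullable = 5

5


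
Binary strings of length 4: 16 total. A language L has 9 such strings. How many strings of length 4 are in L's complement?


Alphabet: {0,1}
String length: 4
Total strings of length 4 = 2^4 = 16
Strings in L = 9
Complement = total - |L|
= 16 - 9
= 7

7


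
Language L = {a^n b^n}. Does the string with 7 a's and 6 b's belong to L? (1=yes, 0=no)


Language requires equal numbers of a's and b's
PDA pushes for each 'a', pops for each 'b'
Number of a's = 7
Number of b's = 6
7 != 6 -> Reject

0


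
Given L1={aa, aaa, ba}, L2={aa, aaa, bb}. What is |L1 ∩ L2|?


L1 = {aa, aaa, ba}
L2 = {aa, aaa, bb}
Checking each string in L1 against L2:
  'aa': in L2? Yes
  'aaa': in L2? Yes
  'ba': in L2? No
Intersection = {aa, aaa}
|L1 ∩ L2| = 2

2


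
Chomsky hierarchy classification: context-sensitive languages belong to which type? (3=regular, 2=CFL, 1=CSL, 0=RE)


Chomsky hierarchy levels:
  Type 3: Regular (DFA/NFA/regex)
  Type 2: Context-free (PDA)
  Type 1: Context-sensitive
  Type 0: Recursively enumerable (TM)
'context-sensitive' corresponds to Type 1

1


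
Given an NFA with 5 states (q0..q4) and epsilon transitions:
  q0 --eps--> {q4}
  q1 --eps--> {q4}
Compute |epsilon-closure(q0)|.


Starting from q0
Initialize closure = {q0}
Follow epsilon from q0 -> add q4
Final closure: {q0, q4}
Size = 2

2


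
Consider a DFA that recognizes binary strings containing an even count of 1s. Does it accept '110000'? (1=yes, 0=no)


DFA has 2 states: q_even (start, accept=yes) and q_odd
Processing string '110000' character by character:
  Position 0: read '1', 1-count=1 -> q_odd
  Position 1: read '1', 1-count=2 -> q_even
  Position 2: read '0', 1-count=2 -> q_even (no change)
  Position 3: read '0', 1-count=2 -> q_even (no change)
  Position 4: read '0', 1-count=2 -> q_even (no change)
  Position 5: read '0', 1-count=2 -> q_even (no change)
Final state: q_even, total 1s = 2 (even); the DFA requires an even count -> accept

1


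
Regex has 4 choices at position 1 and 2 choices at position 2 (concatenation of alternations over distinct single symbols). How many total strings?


First group: 4 alternatives
Second group: 2 alternatives
Concatenation: each choice from group 1 pairs with each from group 2
Total = 4 x 2 = 8

8


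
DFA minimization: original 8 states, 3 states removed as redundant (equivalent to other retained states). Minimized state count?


Original DFA: 8 states
Redundant states removed: 3
Minimized states = original - removed
= 8 - 3
= 5

5


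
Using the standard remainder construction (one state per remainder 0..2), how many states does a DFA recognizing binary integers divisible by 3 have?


Divisibility by 3 is tracked via the remainder mod 3: 0, 1, ..., 2
The construction assigns one state to each remainder
Number of remainders = 3

3


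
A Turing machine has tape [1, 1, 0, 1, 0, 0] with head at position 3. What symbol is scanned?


Tape: [1, 1, 0, 1, 0, 0]
Positions: 0 1 2 3 4 5
Values:    1 1 0 1 0 0
Head at position 3
tape[3] = 1

1


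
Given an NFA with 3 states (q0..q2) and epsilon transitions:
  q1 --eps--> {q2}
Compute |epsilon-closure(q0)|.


Starting from q0
Initialize closure = {q0}
q0 has no outgoing epsilon transitions -> nothing to add
Final closure: {q0}
Size = 1

1


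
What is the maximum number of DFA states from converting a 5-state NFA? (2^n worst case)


NFA has 5 states
Subset construction: each DFA state = subset of NFA states
Maximum subsets = 2^5
2^5 = 32

32


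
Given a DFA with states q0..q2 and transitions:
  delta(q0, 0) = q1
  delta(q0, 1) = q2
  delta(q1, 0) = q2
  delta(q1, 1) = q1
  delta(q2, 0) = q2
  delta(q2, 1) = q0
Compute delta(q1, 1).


Looking up transition function:
delta(q1, 1) in the table
Row: q1, Column: 1
Result: q1

q1


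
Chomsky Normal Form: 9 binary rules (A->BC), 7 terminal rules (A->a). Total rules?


CNF allows two rule forms:
  A -> BC (binary): 9 rules
  A -> a (terminal): 7 rules
Total = 9 + 7 = 16

16


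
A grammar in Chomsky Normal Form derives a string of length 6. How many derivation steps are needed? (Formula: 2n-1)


Chomsky Normal Form derivation:
String length n = 6
Each step either:
  - Splits a nonterminal into two (n-1 such steps)
  - Converts a nonterminal to terminal (n such steps)
Total = (n-1) + n = 2n - 1
= 2(6) - 1
= 12 - 1
= 11

11


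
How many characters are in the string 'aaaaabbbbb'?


String: 'aaaaabbbbb'
Counting characters:
  'a' appears 5 time(s)
  'b' appears 5 time(s)
Total length = 5 + 5 = 10

10


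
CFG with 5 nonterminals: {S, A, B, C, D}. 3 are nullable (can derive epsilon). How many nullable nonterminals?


Nonterminals: {S, A, B, C, D}
A nonterminal is nullable if it can derive epsilon
Counting nullable nonterminals: 3
Total nullable = 3

3


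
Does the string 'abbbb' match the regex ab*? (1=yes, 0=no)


Pattern: ab*
String: 'abbbb'
Pattern requires: exactly one 'a' followed by zero or more 'b's
First char is 'a' -> OK
Rest 'bbbb': all b's? Yes
Result: 1

1


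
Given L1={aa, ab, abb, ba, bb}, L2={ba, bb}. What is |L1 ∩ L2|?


L1 = {aa, ab, abb, ba, bb}
L2 = {ba, bb}
Checking each string in L1 against L2:
  'aa': in L2? No
  'ab': in L2? No
  'abb': in L2? No
  'ba': in L2? Yes
  'bb': in L2? Yes
Intersection = {ba, bb}
|L1 ∩ L2| = 2

2


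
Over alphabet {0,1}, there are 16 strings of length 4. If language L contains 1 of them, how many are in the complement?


Alphabet: {0,1}
String length: 4
Total strings of length 4 = 2^4 = 16
Strings in L = 1
Complement = total - |L|
= 16 - 1
= 15

15


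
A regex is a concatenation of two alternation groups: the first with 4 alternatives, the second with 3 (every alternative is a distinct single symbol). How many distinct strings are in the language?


First group: 4 alternatives
Second group: 3 alternatives
Concatenation: each choice from group 1 pairs with each from group 2
Total = 4 x 3 = 12

12


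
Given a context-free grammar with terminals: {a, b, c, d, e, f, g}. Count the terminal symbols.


Terminal symbols: a, b, c, d, e, f, g
Counting each: a (#1), b (#2), c (#3), d (#4), e (#5), f (#6), g (#7)
Total = 7

7


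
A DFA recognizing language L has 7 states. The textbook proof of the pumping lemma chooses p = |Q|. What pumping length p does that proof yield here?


Pumping lemma for regular languages (standard proof):
Take p = |Q|, the number of DFA states.
Any string of length >= |Q| passes through |Q|+1 states while reading its first |Q| symbols,
so by pigeonhole some state repeats, giving the loop that can be pumped.
Here |Q| = 7
Therefore the proof uses p = 7

7


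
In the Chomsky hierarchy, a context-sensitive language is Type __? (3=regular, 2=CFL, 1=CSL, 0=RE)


Chomsky hierarchy levels:
  Type 3: Regular (DFA/NFA/regex)
  Type 2: Context-free (PDA)
  Type 1: Context-sensitive
  Type 0: Recursively enumerable (TM)
'context-sensitive' corresponds to Type 1

1


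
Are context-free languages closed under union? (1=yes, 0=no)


CFL closure properties:
  Closed under: union, concatenation, Kleene star
  NOT closed under: intersection, complement
Operation 'union' is in closed list -> Yes (closed)

1


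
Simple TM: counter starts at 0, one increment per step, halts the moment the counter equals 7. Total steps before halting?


Counter starts at 0. Counting sequence:
  Step 1: counter = 1
  Step 2: counter = 2
  Step 3: counter = 3
  Step 4: counter = 4
  Step 5: counter = 5
  Step 6: counter = 6
  Step 7: counter = 7
Counter reached 7 -> halt
Total steps = 7

7


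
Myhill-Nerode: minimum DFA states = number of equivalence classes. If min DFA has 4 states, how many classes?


Myhill-Nerode theorem:
Number of equivalence classes = number of states in minimal DFA
Minimal DFA states = 4
Therefore equivalence classes = 4

4


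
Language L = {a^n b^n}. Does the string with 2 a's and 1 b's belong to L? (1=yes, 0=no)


Language requires equal numbers of a's and b's
PDA pushes for each 'a', pops for each 'b'
Number of a's = 2
Number of b's = 1
2 != 1 -> Reject

0


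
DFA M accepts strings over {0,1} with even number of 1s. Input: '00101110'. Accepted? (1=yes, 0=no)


DFA has 2 states: q_even (start, accept=yes) and q_odd
Processing string '00101110' character by character:
  Position 0: read '0', 1-count=0 -> q_even (no change)
  Position 1: read '0', 1-count=0 -> q_even (no change)
  Position 2: read '1', 1-count=1 -> q_odd
  Position 3: read '0', 1-count=1 -> q_odd (no change)
  Position 4: read '1', 1-count=2 -> q_even
  Position 5: read '1', 1-count=3 -> q_odd
  Position 6: read '1', 1-count=4 -> q_even
  Position 7: read '0', 1-count=4 -> q_even (no change)
Final state: q_even, total 1s = 4 (even); the DFA requires an even count -> accept

1


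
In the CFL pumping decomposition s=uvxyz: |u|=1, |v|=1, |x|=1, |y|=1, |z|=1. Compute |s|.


|s| = |u| + |v| + |x| + |y| + |z|
= 1 + 1 + 1 + 1 + 1
= 2 + 1 + 2
= 3 + 2
= 5

5


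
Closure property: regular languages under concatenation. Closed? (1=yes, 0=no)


Regular languages are closed under:
- Union (DFA product construction)
- Intersection (DFA product construction)
- Complement (swap accept/reject states)
- Concatenation (NFA construction)
- Kleene star (NFA construction)
concatenation is in this list
Therefore: closed

1


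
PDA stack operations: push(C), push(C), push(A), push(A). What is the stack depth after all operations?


Tracing stack operations:
  push(C) -> stack = [C], depth=1
  push(C) -> stack = [C,C], depth=2
  push(A) -> stack = [C,C,A], depth=3
  push(A) -> stack = [C,C,A,A], depth=4
Final depth = 4

4


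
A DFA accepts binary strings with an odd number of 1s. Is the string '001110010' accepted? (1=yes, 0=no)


DFA has 2 states: q_even (start, accept=no) and q_odd
Processing string '001110010' character by character:
  Position 0: read '0', 1-count=0 -> q_even (no change)
  Position 1: read '0', 1-count=0 -> q_even (no change)
  Position 2: read '1', 1-count=1 -> q_odd
  Position 3: read '1', 1-count=2 -> q_even
  Position 4: read '1', 1-count=3 -> q_odd
  Position 5: read '0', 1-count=3 -> q_odd (no change)
  Position 6: read '0', 1-count=3 -> q_odd (no change)
  Position 7: read '1', 1-count=4 -> q_even
  Position 8: read '0', 1-count=4 -> q_even (no change)
Final state: q_even, total 1s = 4 (even); the DFA requires an odd count -> reject

0


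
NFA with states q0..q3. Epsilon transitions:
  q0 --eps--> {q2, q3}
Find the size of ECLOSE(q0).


Starting from q0
Initialize closure = {q0}
Follow epsilon from q0 -> add q2
Follow epsilon from q0 -> add q3
Final closure: {q0, q2, q3}
Size = 3

3


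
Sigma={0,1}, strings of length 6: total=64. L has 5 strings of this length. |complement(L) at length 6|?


Alphabet: {0,1}
String length: 6
Total strings of length 6 = 2^6 = 64
Strings in L = 5
Complement = total - |L|
= 64 - 5
= 59

59


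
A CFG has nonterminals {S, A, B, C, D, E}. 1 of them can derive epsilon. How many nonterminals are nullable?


Nonterminals: {S, A, B, C, D, E}
A nonterminal is nullable if it can derive epsilon
Counting nullable nonterminals: 1
Total nullable = 1

1


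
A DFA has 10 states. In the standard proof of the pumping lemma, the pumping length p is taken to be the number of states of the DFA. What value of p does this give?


Pumping lemma for regular languages (standard proof):
Take p = |Q|, the number of DFA states.
Any string of length >= |Q| passes through |Q|+1 states while reading its first |Q| symbols,
so by pigeonhole some state repeats, giving the loop that can be pumped.
Here |Q| = 10
Therefore the proof uses p = 10

10


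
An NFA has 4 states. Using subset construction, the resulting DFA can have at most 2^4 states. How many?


NFA has 4 states
Subset construction: each DFA state = subset of NFA states
Maximum subsets = 2^4
2^4 = 16

16


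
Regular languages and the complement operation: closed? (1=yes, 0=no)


Regular languages are closed under all standard operations:
- Union: Yes (product construction)
- Intersection: Yes (product construction)
- Complement: Yes (swap accept/reject)
- Concatenation: Yes (NFA construction)
Operation: complement -> Closed

1


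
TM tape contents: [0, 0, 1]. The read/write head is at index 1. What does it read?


Tape: [0, 0, 1]
Positions: 0 1 2
Values:    0 0 1
Head at position 1
tape[1] = 0

0


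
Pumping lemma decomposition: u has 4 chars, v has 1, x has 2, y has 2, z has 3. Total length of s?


|s| = |u| + |v| + |x| + |y| + |z|
= 4 + 1 + 2 + 2 + 3
= 5 + 2 + 5
= 7 + 5
= 12

12


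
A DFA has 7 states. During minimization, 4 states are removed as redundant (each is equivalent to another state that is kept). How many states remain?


Original DFA: 7 states
Redundant states removed: 4
Minimized states = original - removed
= 7 - 4
= 3

3


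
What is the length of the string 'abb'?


String: 'abb'
Counting characters:
  'a' appears 1 time(s)
  'b' appears 2 time(s)
Total length = 1 + 2 = 3

3


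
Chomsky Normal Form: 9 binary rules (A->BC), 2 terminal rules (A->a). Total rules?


CNF allows two rule forms:
  A -> BC (binary): 9 rules
  A -> a (terminal): 2 rules
Total = 9 + 2 = 11

11


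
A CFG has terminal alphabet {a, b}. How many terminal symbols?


Terminal symbols: a, b
Counting each: a (#1), b (#2)
Total = 2

2


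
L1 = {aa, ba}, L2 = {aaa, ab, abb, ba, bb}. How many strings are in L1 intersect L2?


L1 = {aa, ba}
L2 = {aaa, ab, abb, ba, bb}
Checking each string in L1 against L2:
  'aa': in L2? No
  'ba': in L2? Yes
Intersection = {ba}
|L1 ∩ L2| = 1

1


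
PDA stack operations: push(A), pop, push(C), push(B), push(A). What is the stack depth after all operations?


Tracing stack operations:
  push(A) -> stack = [A], depth=1
  pop -> removed A, stack = [], depth=0
  push(C) -> stack = [C], depth=1
  push(B) -> stack = [C,B], depth=2
  push(A) -> stack = [C,B,A], depth=3
Final depth = 3

3
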